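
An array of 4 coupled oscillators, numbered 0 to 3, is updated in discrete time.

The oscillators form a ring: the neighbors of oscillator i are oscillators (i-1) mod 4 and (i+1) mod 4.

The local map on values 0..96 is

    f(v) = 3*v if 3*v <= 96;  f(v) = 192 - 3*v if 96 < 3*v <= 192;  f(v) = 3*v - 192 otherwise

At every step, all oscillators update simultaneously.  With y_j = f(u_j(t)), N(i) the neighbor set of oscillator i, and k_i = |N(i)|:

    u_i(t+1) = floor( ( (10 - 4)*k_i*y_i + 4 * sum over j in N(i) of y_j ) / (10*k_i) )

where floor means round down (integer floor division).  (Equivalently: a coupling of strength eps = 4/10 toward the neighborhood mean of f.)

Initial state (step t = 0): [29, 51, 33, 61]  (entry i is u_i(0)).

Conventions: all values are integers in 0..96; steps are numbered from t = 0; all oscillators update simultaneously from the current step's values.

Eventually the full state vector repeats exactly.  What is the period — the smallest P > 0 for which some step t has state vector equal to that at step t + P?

Answer: 16
Key observation: The state at step 25, [63, 63, 63, 63], reappears at step 41 — and no state repeats earlier — so the cycle the system enters has period 16.

Derivation:
t=0: [29, 51, 33, 61]
t=1: [61, 59, 65, 41]
t=2: [22, 11, 18, 43]
t=3: [58, 43, 51, 61]
t=4: [25, 49, 37, 16]
t=5: [63, 58, 67, 60]
t=6: [7, 13, 11, 9]
t=7: [25, 34, 33, 27]
t=8: [79, 87, 90, 82]
t=9: [51, 66, 71, 57]
t=10: [28, 15, 18, 24]
t=11: [73, 54, 55, 70]
t=12: [25, 28, 25, 21]
t=13: [74, 80, 74, 67]
t=14: [29, 40, 29, 17]
t=15: [76, 78, 76, 65]
t=16: [30, 39, 30, 16]
t=17: [78, 81, 78, 64]
t=18: [35, 47, 35, 16]
t=19: [72, 65, 72, 63]
t=20: [15, 11, 15, 11]
t=21: [40, 37, 40, 37]
t=22: [75, 77, 75, 77]
t=23: [35, 36, 35, 36]
t=24: [85, 85, 85, 85]
t=25: [63, 63, 63, 63]
t=26: [3, 3, 3, 3]
t=27: [9, 9, 9, 9]
t=28: [27, 27, 27, 27]
t=29: [81, 81, 81, 81]
t=30: [51, 51, 51, 51]
t=31: [39, 39, 39, 39]
t=32: [75, 75, 75, 75]
t=33: [33, 33, 33, 33]
t=34: [93, 93, 93, 93]
t=35: [87, 87, 87, 87]
t=36: [69, 69, 69, 69]
t=37: [15, 15, 15, 15]
t=38: [45, 45, 45, 45]
t=39: [57, 57, 57, 57]
t=40: [21, 21, 21, 21]
t=41: [63, 63, 63, 63]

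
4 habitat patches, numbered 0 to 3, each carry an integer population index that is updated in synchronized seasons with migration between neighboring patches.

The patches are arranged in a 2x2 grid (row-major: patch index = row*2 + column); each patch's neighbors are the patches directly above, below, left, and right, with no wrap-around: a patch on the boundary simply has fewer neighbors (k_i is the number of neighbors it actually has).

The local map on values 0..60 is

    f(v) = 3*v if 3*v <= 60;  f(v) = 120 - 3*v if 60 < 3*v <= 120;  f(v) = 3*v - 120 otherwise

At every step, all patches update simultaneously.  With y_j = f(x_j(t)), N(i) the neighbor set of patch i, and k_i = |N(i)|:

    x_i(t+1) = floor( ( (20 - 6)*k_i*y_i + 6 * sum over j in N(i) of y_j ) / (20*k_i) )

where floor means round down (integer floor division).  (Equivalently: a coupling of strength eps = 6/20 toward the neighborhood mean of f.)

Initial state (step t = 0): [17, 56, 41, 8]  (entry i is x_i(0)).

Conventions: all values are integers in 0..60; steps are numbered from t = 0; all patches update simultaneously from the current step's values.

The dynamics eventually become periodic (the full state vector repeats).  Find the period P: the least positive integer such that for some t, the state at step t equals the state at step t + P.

Answer: 4
Key observation: The state at step 62, [27, 27, 27, 27], reappears at step 66 — and no state repeats earlier — so the cycle the system enters has period 4.

Derivation:
t=0: [17, 56, 41, 8]
t=1: [43, 44, 13, 24]
t=2: [13, 16, 35, 41]
t=3: [36, 39, 16, 11]
t=4: [16, 8, 40, 30]
t=5: [37, 28, 11, 24]
t=6: [16, 33, 31, 43]
t=7: [40, 23, 27, 13]
t=8: [13, 41, 33, 40]
t=9: [30, 7, 20, 3]
t=10: [33, 20, 47, 18]
t=11: [26, 53, 25, 49]
t=12: [42, 37, 41, 31]
t=13: [6, 11, 7, 20]
t=14: [20, 34, 26, 50]
t=15: [51, 26, 42, 30]
t=16: [30, 38, 13, 28]
t=17: [27, 14, 37, 31]
t=18: [34, 39, 16, 26]
t=19: [20, 11, 42, 37]
t=20: [47, 33, 14, 12]
t=21: [24, 23, 37, 34]
t=22: [42, 45, 16, 21]
t=23: [13, 19, 43, 49]
t=24: [37, 49, 16, 28]
t=25: [17, 25, 40, 36]
t=26: [42, 40, 9, 15]
t=27: [8, 7, 26, 35]
t=28: [26, 20, 35, 19]
t=29: [40, 56, 25, 51]
t=30: [13, 38, 36, 37]
t=31: [30, 11, 15, 9]
t=32: [32, 31, 40, 30]
t=33: [20, 27, 8, 25]
t=34: [51, 43, 32, 40]
t=35: [28, 11, 21, 4]
t=36: [38, 30, 47, 21]
t=37: [11, 30, 24, 47]
t=38: [34, 29, 41, 26]
t=39: [18, 32, 11, 34]
t=40: [46, 27, 33, 21]
t=41: [21, 38, 25, 48]
t=42: [47, 16, 43, 24]
t=43: [23, 43, 16, 42]
t=44: [44, 14, 42, 12]
t=45: [15, 36, 11, 32]
t=46: [38, 18, 33, 23]
t=47: [15, 46, 23, 46]
t=48: [41, 22, 45, 22]
t=49: [12, 46, 19, 48]
t=50: [36, 21, 48, 28]
t=51: [20, 47, 24, 37]
t=52: [52, 25, 43, 16]
t=53: [33, 44, 18, 41]
t=54: [24, 12, 41, 12]
t=55: [39, 37, 14, 31]
t=56: [9, 10, 33, 26]
t=57: [26, 31, 25, 37]
t=58: [40, 26, 39, 17]
t=59: [6, 37, 9, 42]
t=60: [18, 9, 22, 9]
t=61: [49, 31, 49, 31]
t=62: [27, 27, 27, 27]
t=63: [39, 39, 39, 39]
t=64: [3, 3, 3, 3]
t=65: [9, 9, 9, 9]
t=66: [27, 27, 27, 27]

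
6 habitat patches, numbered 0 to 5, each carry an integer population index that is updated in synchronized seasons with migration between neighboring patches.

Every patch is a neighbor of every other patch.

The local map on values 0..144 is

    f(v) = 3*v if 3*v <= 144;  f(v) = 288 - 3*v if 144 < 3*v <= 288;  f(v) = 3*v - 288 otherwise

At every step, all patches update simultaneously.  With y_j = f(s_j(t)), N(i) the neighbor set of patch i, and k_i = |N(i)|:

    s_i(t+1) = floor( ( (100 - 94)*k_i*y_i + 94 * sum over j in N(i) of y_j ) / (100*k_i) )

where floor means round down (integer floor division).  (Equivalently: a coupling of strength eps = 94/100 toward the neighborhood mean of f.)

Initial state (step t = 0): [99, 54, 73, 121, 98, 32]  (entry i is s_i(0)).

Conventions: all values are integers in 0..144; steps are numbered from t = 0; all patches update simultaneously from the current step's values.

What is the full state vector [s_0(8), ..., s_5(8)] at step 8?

Simulating step by step:
t=0: [99, 54, 73, 121, 98, 32]
t=1: [70, 55, 62, 62, 70, 59]
t=2: [101, 95, 98, 98, 101, 97]
t=3: [7, 8, 8, 8, 7, 8]
t=4: [23, 22, 22, 22, 23, 22]
t=5: [66, 67, 67, 67, 66, 67]
t=6: [87, 88, 88, 88, 87, 88]
t=7: [24, 25, 25, 25, 24, 25]
t=8: [74, 73, 73, 73, 74, 73]

Answer: [74, 73, 73, 73, 74, 73]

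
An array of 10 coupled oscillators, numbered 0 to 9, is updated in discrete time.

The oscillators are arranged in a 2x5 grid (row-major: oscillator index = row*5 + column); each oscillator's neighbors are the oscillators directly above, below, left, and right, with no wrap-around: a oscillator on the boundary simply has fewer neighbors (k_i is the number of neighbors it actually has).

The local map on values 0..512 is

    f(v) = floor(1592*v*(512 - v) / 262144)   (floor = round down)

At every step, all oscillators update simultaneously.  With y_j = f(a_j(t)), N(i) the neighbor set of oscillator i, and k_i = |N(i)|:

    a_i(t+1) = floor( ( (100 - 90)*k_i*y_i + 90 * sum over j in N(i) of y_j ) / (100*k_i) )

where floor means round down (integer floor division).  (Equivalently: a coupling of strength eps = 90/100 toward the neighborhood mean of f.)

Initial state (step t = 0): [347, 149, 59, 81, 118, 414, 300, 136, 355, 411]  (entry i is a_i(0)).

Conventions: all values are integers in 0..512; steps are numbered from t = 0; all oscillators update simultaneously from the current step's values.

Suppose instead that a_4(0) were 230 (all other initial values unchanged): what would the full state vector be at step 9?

Answer: [290, 292, 289, 291, 288, 292, 289, 291, 288, 290]
Key observation: This trace re-runs the system from the modified initial state.

Derivation:
t=0: [347, 149, 59, 81, 230, 414, 300, 136, 355, 411]
t=1: [293, 301, 271, 289, 248, 354, 303, 296, 266, 354]
t=2: [364, 389, 388, 396, 368, 381, 372, 391, 375, 391]
t=3: [299, 309, 285, 305, 286, 319, 295, 304, 286, 313]
t=4: [377, 387, 383, 391, 381, 385, 379, 390, 382, 390]
t=5: [295, 303, 290, 299, 289, 306, 293, 300, 289, 300]
t=6: [383, 388, 385, 390, 386, 387, 384, 389, 386, 390]
t=7: [293, 297, 290, 294, 288, 298, 292, 295, 289, 294]
t=8: [387, 389, 388, 390, 389, 389, 387, 390, 388, 390]
t=9: [290, 292, 289, 291, 288, 292, 289, 291, 288, 290]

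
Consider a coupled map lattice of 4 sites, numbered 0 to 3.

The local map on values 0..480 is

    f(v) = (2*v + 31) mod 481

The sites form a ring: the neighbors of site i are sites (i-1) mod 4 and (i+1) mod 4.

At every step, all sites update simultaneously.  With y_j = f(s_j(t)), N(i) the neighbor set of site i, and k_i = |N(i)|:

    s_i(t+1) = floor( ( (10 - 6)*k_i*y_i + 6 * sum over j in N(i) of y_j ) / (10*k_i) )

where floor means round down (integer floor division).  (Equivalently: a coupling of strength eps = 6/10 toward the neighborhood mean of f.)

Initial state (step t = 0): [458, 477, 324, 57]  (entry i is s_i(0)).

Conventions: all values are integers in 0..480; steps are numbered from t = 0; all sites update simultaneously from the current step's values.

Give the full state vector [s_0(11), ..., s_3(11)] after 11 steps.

Answer: [370, 345, 342, 367]

Derivation:
t=0: [458, 477, 324, 57]
t=1: [236, 208, 129, 257]
t=2: [162, 272, 268, 118]
t=3: [250, 169, 142, 239]
t=4: [139, 257, 245, 120]
t=5: [224, 130, 116, 213]
t=6: [416, 339, 329, 405]
t=7: [329, 268, 259, 321]
t=8: [166, 117, 110, 159]
t=9: [329, 290, 284, 323]
t=10: [181, 149, 145, 176]
t=11: [370, 345, 342, 367]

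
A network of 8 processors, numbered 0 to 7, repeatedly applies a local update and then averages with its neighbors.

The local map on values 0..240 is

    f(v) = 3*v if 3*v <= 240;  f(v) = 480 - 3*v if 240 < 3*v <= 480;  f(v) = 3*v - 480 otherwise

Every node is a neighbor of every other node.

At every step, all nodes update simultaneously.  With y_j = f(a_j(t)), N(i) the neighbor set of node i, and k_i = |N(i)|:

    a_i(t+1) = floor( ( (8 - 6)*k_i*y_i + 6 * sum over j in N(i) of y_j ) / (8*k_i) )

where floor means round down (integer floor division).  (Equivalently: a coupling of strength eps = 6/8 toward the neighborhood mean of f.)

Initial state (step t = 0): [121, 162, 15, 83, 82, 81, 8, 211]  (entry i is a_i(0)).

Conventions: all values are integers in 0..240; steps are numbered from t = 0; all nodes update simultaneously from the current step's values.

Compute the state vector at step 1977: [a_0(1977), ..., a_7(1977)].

Simulating step by step:
t=0: [121, 162, 15, 83, 82, 81, 8, 211]
t=1: [128, 113, 118, 145, 145, 146, 115, 134]
t=2: [89, 96, 93, 82, 82, 81, 95, 87]
t=3: [215, 212, 213, 218, 218, 218, 212, 216]
t=4: [165, 164, 164, 166, 166, 166, 164, 166]
t=5: [15, 14, 14, 15, 15, 15, 14, 15]
t=6: [44, 43, 43, 44, 44, 44, 43, 44]
t=7: [131, 130, 130, 131, 131, 131, 130, 131]
t=8: [87, 88, 88, 87, 87, 87, 88, 87]
t=9: [218, 217, 217, 218, 218, 218, 217, 218]
t=10: [173, 172, 172, 173, 173, 173, 172, 173]
t=11: [38, 37, 37, 38, 38, 38, 37, 38]
t=12: [113, 112, 112, 113, 113, 113, 112, 113]
t=13: [141, 142, 142, 141, 141, 141, 142, 141]
t=14: [56, 55, 55, 56, 56, 56, 55, 56]
t=15: [167, 166, 166, 167, 167, 167, 166, 167]
t=16: [20, 19, 19, 20, 20, 20, 19, 20]
t=17: [59, 58, 58, 59, 59, 59, 58, 59]
t=18: [176, 175, 175, 176, 176, 176, 175, 176]
t=19: [47, 46, 46, 47, 47, 47, 46, 47]
t=20: [140, 139, 139, 140, 140, 140, 139, 140]
t=21: [60, 61, 61, 60, 60, 60, 61, 60]
t=22: [180, 181, 181, 180, 180, 180, 181, 180]
t=23: [60, 61, 61, 60, 60, 60, 61, 60]

Answer: [60, 61, 61, 60, 60, 60, 61, 60]
Key observation: The state at step 21, [60, 61, 61, 60, 60, 60, 61, 60], reappears at step 23: the system is in a cycle of period 2 from step 21 on.  Therefore the state at step 1977 equals the state at step 21 + ((1977 - 21) mod 2) = 21, which is [60, 61, 61, 60, 60, 60, 61, 60].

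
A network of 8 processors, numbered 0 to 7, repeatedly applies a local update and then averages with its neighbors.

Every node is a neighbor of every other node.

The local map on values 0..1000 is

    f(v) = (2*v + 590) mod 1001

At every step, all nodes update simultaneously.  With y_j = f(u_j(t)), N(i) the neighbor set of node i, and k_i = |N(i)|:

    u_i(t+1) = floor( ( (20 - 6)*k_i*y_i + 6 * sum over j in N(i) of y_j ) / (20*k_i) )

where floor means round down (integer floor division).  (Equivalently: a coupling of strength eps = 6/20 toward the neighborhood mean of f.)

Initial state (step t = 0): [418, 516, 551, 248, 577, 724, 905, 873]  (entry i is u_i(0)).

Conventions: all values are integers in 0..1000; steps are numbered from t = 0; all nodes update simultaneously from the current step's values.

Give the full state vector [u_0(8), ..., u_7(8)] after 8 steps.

Answer: [833, 220, 769, 337, 808, 775, 716, 634]

Derivation:
t=0: [418, 516, 551, 248, 577, 724, 905, 873]
t=1: [422, 550, 596, 198, 631, 166, 404, 362]
t=2: [514, 683, 743, 878, 789, 836, 491, 435]
t=3: [553, 775, 196, 373, 256, 318, 522, 449]
t=4: [610, 244, 799, 374, 220, 301, 570, 474]
t=5: [655, 174, 246, 345, 143, 249, 603, 476]
t=6: [783, 809, 245, 376, 768, 249, 715, 548]
t=7: [173, 207, 124, 296, 154, 129, 84, 522]
t=8: [833, 220, 769, 337, 808, 775, 716, 634]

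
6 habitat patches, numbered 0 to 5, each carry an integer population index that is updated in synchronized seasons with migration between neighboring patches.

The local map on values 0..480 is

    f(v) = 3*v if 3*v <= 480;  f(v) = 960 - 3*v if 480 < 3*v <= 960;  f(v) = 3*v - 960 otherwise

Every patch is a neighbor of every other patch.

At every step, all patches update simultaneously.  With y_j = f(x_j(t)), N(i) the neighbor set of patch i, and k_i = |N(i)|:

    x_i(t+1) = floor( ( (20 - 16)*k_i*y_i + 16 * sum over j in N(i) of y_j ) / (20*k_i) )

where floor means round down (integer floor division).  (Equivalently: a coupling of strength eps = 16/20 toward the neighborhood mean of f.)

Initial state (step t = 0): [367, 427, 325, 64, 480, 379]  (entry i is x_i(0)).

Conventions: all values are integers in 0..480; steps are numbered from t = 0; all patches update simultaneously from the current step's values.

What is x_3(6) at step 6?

Answer: x_3(6) = 138

Derivation:
t=0: [367, 427, 325, 64, 480, 379]
t=1: [217, 225, 212, 219, 231, 219]
t=2: [298, 297, 299, 298, 297, 298]
t=3: [66, 66, 66, 66, 66, 66]
t=4: [198, 198, 198, 198, 198, 198]
t=5: [366, 366, 366, 366, 366, 366]
t=6: [138, 138, 138, 138, 138, 138]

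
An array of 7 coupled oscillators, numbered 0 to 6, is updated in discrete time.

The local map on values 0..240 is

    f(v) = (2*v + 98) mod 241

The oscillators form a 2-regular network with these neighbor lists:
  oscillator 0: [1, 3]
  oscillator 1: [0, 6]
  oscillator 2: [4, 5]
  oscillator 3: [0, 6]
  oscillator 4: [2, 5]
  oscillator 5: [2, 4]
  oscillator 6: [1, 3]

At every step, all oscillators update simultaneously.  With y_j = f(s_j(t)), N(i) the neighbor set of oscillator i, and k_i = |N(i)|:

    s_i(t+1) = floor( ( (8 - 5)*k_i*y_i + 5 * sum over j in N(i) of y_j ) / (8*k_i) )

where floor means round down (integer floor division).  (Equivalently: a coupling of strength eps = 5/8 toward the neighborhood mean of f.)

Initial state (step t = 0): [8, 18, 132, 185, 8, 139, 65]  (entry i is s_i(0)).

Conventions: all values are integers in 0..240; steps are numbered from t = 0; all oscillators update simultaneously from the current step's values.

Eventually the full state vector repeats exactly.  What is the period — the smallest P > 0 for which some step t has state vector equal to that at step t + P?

Answer: 24
Key observation: The state at step 12, [126, 126, 123, 129, 123, 123, 129], reappears at step 36 — and no state repeats earlier — so the cycle the system enters has period 24.

Derivation:
t=0: [8, 18, 132, 185, 8, 139, 65]
t=1: [155, 157, 123, 192, 122, 124, 198]
t=2: [116, 120, 103, 55, 102, 103, 57]
t=3: [128, 130, 62, 172, 62, 62, 174]
t=4: [141, 143, 222, 174, 222, 222, 176]
t=5: [160, 162, 60, 185, 60, 60, 187]
t=6: [193, 195, 218, 212, 218, 218, 214]
t=7: [15, 16, 52, 29, 52, 52, 30]
t=8: [137, 138, 202, 147, 202, 202, 148]
t=9: [137, 138, 20, 145, 20, 20, 146]
t=10: [136, 137, 138, 142, 138, 138, 143]
t=11: [133, 134, 133, 137, 133, 133, 138]
t=12: [126, 126, 123, 129, 123, 123, 129]
t=13: [110, 110, 103, 113, 103, 103, 113]
t=14: [78, 78, 63, 81, 63, 63, 81]
t=15: [14, 14, 224, 17, 224, 224, 17]
t=16: [127, 127, 64, 130, 64, 64, 130]
t=17: [112, 112, 226, 115, 226, 226, 115]
t=18: [82, 82, 68, 85, 68, 68, 85]
t=19: [22, 22, 234, 25, 234, 234, 25]
t=20: [143, 143, 84, 146, 84, 84, 146]
t=21: [144, 144, 25, 147, 25, 25, 147]
t=22: [146, 146, 148, 149, 148, 148, 149]
t=23: [150, 150, 153, 153, 153, 153, 153]
t=24: [158, 158, 163, 161, 163, 163, 161]
t=25: [174, 174, 183, 177, 183, 183, 177]
t=26: [206, 206, 223, 209, 223, 223, 209]
t=27: [29, 29, 62, 32, 62, 62, 32]
t=28: [157, 157, 222, 160, 222, 222, 160]
t=29: [172, 172, 60, 175, 60, 60, 175]
t=30: [202, 202, 218, 205, 218, 218, 205]
t=31: [21, 21, 52, 24, 52, 52, 24]
t=32: [141, 141, 202, 144, 202, 202, 144]
t=33: [140, 140, 20, 143, 20, 20, 143]
t=34: [138, 138, 138, 141, 138, 138, 141]
t=35: [134, 134, 133, 137, 133, 133, 137]
t=36: [126, 126, 123, 129, 123, 123, 129]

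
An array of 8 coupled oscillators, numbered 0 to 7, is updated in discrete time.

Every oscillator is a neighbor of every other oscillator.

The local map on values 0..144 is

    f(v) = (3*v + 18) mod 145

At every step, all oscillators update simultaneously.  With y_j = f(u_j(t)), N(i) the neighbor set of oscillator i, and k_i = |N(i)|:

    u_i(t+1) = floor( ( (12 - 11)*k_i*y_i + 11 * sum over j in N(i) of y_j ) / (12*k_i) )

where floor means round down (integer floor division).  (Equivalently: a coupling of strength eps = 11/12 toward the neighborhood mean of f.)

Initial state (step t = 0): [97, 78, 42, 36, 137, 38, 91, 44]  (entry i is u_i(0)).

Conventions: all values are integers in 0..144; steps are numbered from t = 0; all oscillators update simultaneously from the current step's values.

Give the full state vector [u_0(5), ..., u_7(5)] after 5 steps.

Answer: [84, 84, 84, 84, 84, 84, 84, 84]

Derivation:
t=0: [97, 78, 42, 36, 137, 38, 91, 44]
t=1: [87, 83, 81, 82, 81, 81, 88, 87]
t=2: [123, 124, 124, 124, 124, 124, 123, 123]
t=3: [98, 98, 98, 98, 98, 98, 98, 98]
t=4: [22, 22, 22, 22, 22, 22, 22, 22]
t=5: [84, 84, 84, 84, 84, 84, 84, 84]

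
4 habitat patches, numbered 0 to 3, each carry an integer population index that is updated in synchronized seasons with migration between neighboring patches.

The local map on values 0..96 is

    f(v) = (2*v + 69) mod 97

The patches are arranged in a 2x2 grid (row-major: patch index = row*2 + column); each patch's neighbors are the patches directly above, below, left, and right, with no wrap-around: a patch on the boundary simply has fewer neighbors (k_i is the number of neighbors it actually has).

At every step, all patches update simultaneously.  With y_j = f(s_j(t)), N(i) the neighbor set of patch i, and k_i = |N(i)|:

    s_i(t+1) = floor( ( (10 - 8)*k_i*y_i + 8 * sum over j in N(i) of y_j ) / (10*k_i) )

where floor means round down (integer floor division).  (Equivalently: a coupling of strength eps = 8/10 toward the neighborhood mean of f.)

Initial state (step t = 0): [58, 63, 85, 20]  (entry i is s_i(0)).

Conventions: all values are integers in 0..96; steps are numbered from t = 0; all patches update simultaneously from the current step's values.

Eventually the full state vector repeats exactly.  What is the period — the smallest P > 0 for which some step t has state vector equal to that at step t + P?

Simulating step by step:
t=0: [58, 63, 85, 20]
t=1: [36, 40, 49, 20]
t=2: [57, 32, 36, 51]
t=3: [49, 71, 72, 46]
t=4: [28, 57, 57, 27]
t=5: [74, 38, 38, 74]
t=6: [43, 28, 28, 43]
t=7: [34, 52, 52, 34]
t=8: [68, 47, 47, 68]
t=9: [55, 22, 22, 55]
t=10: [29, 68, 68, 29]
t=11: [14, 26, 26, 14]
t=12: [19, 4, 4, 19]
t=13: [63, 23, 23, 63]
t=14: [14, 4, 4, 14]
t=15: [61, 15, 15, 61]
t=16: [20, 75, 75, 20]
t=17: [22, 14, 14, 22]
t=18: [3, 12, 12, 3]
t=19: [89, 78, 78, 89]
t=20: [35, 48, 48, 35]
t=21: [62, 47, 47, 62]
t=22: [72, 90, 90, 72]
t=23: [47, 26, 26, 47]
t=24: [32, 57, 57, 32]
t=25: [76, 46, 46, 76]
t=26: [56, 34, 34, 56]
t=27: [48, 75, 75, 48]
t=28: [33, 59, 59, 33]
t=29: [79, 48, 48, 79]
t=30: [61, 40, 40, 61]
t=31: [60, 85, 85, 60]
t=32: [54, 82, 82, 54]
t=33: [47, 71, 71, 47]
t=34: [26, 56, 56, 26]
t=35: [72, 36, 36, 72]
t=36: [39, 24, 24, 39]
t=37: [26, 44, 44, 26]
t=38: [52, 31, 31, 52]
t=39: [42, 67, 67, 42]
t=40: [18, 46, 46, 18]
t=41: [52, 19, 19, 52]
t=42: [23, 62, 62, 23]
t=43: [80, 33, 33, 80]
t=44: [37, 35, 35, 37]
t=45: [42, 45, 45, 42]
t=46: [60, 57, 57, 60]
t=47: [87, 90, 90, 87]
t=48: [53, 50, 50, 53]
t=49: [73, 76, 76, 73]
t=50: [25, 22, 22, 25]
t=51: [17, 20, 20, 17]
t=52: [10, 7, 7, 10]
t=53: [84, 87, 87, 84]
t=54: [47, 44, 44, 47]
t=55: [61, 64, 64, 61]
t=56: [21, 75, 75, 21]
t=57: [22, 16, 16, 22]
t=58: [6, 13, 13, 6]
t=59: [92, 83, 83, 92]
t=60: [44, 55, 55, 44]
t=61: [77, 64, 64, 77]
t=62: [8, 23, 23, 8]
t=63: [31, 71, 71, 31]
t=64: [20, 30, 30, 20]
t=65: [28, 16, 16, 28]
t=66: [8, 23, 23, 8]

Answer: 4
Key observation: The state at step 62, [8, 23, 23, 8], reappears at step 66 — and no state repeats earlier — so the cycle the system enters has period 4.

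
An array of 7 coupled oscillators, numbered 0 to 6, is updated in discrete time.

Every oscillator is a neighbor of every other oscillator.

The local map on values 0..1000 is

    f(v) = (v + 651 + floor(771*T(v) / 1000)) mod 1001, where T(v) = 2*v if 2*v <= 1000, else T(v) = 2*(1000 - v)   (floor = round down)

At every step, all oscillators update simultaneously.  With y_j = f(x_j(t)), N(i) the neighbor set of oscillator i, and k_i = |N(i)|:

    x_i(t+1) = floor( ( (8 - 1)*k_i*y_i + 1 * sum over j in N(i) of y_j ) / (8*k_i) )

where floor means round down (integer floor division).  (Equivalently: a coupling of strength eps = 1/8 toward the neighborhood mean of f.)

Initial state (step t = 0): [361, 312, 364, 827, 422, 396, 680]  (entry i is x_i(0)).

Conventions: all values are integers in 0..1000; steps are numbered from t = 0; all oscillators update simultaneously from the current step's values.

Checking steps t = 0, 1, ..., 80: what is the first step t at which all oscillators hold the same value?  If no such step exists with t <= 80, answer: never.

Simulating step by step:
t=0: [361, 312, 364, 827, 422, 396, 680]  (not all equal)
t=1: [578, 472, 585, 729, 711, 654, 797]  (not all equal)
t=2: [870, 846, 867, 800, 809, 835, 770]  (not all equal)
t=3: [723, 734, 725, 755, 751, 739, 769]  (not all equal)
t=4: [798, 793, 797, 783, 784, 790, 777]  (not all equal)
t=5: [759, 762, 760, 766, 766, 763, 769]  (not all equal)
t=6: [779, 777, 779, 776, 776, 777, 775]  (not all equal)
t=7: [769, 770, 769, 770, 770, 770, 770]  (not all equal)
t=8: [774, 774, 774, 774, 774, 774, 774]  (all equal)

Answer: 8
Key observation: Synchronization is absorbing here: once all oscillators are equal they stay equal, and step 8 is the first all-equal step.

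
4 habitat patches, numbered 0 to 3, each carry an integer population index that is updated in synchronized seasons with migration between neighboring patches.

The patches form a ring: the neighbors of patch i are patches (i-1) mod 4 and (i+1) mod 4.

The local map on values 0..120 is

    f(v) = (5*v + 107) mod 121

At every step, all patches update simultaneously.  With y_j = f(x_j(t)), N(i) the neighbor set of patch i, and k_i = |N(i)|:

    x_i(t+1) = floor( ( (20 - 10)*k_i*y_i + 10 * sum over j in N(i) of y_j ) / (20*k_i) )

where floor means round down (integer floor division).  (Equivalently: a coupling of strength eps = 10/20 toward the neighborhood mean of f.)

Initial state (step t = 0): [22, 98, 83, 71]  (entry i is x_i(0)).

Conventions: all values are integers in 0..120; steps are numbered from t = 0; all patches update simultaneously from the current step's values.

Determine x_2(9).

Simulating step by step:
t=0: [22, 98, 83, 71]
t=1: [101, 90, 72, 83]
t=2: [31, 64, 79, 46]
t=3: [49, 41, 48, 57]
t=4: [79, 88, 77, 68]
t=5: [45, 38, 40, 48]
t=6: [85, 66, 72, 91]
t=7: [62, 75, 90, 77]
t=8: [58, 91, 68, 35]
t=9: [46, 68, 71, 49]

Answer: x_2(9) = 71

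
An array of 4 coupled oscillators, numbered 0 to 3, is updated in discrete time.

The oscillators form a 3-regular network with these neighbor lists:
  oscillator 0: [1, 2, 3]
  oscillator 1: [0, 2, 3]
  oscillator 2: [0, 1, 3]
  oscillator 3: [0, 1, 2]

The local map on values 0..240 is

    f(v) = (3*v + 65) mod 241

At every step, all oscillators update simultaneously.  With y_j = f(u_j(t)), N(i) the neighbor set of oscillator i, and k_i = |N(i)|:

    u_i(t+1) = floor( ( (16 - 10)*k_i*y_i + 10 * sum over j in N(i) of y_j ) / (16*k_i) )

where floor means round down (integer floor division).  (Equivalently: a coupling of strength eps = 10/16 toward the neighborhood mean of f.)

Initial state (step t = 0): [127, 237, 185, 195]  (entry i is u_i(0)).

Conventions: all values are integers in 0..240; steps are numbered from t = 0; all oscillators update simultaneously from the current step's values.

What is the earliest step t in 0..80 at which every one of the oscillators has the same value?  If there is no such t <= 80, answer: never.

Answer: 10
Key observation: Synchronization is absorbing here: once all oscillators are equal they stay equal, and step 10 is the first all-equal step.

Derivation:
t=0: [127, 237, 185, 195]  (not all equal)
t=1: [151, 126, 140, 145]  (not all equal)
t=2: [59, 87, 54, 56]  (not all equal)
t=3: [113, 127, 151, 152]  (not all equal)
t=4: [119, 126, 98, 98]  (not all equal)
t=5: [159, 162, 148, 148]  (not all equal)
t=6: [48, 49, 42, 42]  (not all equal)
t=7: [202, 202, 199, 199]  (not all equal)
t=8: [185, 185, 183, 183]  (not all equal)
t=9: [135, 135, 134, 134]  (not all equal)
t=10: [227, 227, 227, 227]  (all equal)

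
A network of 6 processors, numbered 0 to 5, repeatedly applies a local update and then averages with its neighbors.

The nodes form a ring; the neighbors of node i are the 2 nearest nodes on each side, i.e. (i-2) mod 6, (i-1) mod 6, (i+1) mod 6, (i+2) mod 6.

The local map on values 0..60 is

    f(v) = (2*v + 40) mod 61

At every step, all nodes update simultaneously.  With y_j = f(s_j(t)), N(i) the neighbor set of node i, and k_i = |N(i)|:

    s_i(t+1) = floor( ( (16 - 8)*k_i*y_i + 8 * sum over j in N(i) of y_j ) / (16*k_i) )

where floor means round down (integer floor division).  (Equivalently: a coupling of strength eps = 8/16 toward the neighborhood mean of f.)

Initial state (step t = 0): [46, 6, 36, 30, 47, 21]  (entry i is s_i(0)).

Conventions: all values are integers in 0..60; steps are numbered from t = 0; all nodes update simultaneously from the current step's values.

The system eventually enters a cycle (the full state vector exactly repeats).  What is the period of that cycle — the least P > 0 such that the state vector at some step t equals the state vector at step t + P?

Answer: 10
Key observation: The state at step 20, [16, 33, 31, 30, 13, 15], reappears at step 30 — and no state repeats earlier — so the cycle the system enters has period 10.

Derivation:
t=0: [46, 6, 36, 30, 47, 21]
t=1: [22, 41, 39, 36, 21, 24]
t=2: [24, 19, 40, 38, 30, 25]
t=3: [31, 29, 46, 45, 40, 31]
t=4: [38, 31, 23, 22, 42, 38]
t=5: [42, 40, 27, 26, 20, 42]
t=6: [15, 38, 30, 29, 18, 14]
t=7: [19, 39, 34, 33, 19, 18]
t=8: [25, 44, 40, 39, 24, 24]
t=9: [29, 24, 44, 43, 35, 28]
t=10: [33, 23, 17, 16, 34, 32]
t=11: [38, 26, 22, 21, 37, 37]
t=12: [47, 34, 31, 30, 45, 46]
t=13: [19, 36, 33, 32, 16, 18]
t=14: [23, 40, 37, 36, 20, 22]
t=15: [31, 48, 45, 44, 28, 30]
t=16: [32, 18, 16, 15, 29, 31]
t=17: [34, 20, 18, 17, 31, 33]
t=18: [38, 24, 22, 21, 35, 37]
t=19: [46, 32, 30, 29, 43, 45]
t=20: [16, 33, 31, 30, 13, 15]
t=21: [18, 35, 33, 32, 15, 17]
t=22: [22, 39, 37, 36, 19, 21]
t=23: [30, 47, 45, 44, 27, 29]
t=24: [30, 17, 15, 14, 27, 29]
t=25: [31, 18, 16, 15, 28, 30]
t=26: [33, 20, 18, 17, 30, 32]
t=27: [37, 24, 22, 21, 34, 36]
t=28: [45, 32, 30, 29, 42, 44]
t=29: [15, 32, 30, 29, 12, 14]
t=30: [16, 33, 31, 30, 13, 15]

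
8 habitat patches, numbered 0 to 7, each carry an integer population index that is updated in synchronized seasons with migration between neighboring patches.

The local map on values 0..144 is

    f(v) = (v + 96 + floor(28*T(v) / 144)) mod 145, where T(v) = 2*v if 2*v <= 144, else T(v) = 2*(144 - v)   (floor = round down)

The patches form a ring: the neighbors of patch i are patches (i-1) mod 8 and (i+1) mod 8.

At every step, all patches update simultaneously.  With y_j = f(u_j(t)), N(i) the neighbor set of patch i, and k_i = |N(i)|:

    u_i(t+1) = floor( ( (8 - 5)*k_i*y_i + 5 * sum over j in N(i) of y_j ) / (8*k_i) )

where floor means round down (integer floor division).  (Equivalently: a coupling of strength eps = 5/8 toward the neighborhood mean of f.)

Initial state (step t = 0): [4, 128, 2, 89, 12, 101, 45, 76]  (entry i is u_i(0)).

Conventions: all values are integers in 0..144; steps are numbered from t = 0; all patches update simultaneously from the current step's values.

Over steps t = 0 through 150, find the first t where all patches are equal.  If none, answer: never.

Simulating step by step:
t=0: [4, 128, 2, 89, 12, 101, 45, 76]  (not all equal)
t=1: [81, 94, 82, 88, 82, 64, 42, 55]  (not all equal)
t=2: [49, 59, 60, 58, 52, 35, 24, 30]  (not all equal)
t=3: [59, 28, 32, 29, 63, 101, 136, 97]  (not all equal)
t=4: [74, 104, 136, 106, 78, 65, 75, 62]  (not all equal)
t=5: [52, 70, 77, 71, 55, 48, 43, 46]  (not all equal)
t=6: [28, 42, 50, 43, 30, 17, 13, 15]  (not all equal)
t=7: [89, 51, 13, 52, 91, 123, 116, 121]  (not all equal)
t=8: [54, 62, 56, 63, 56, 74, 79, 73]  (not all equal)
t=9: [37, 30, 33, 31, 38, 45, 52, 44]  (not all equal)
t=10: [47, 96, 139, 97, 48, 13, 16, 12]  (not all equal)
t=11: [61, 57, 75, 58, 62, 84, 114, 83]  (not all equal)
t=12: [40, 38, 38, 39, 41, 57, 64, 56]  (not all equal)
t=13: [11, 3, 3, 5, 13, 25, 32, 24]  (not all equal)
t=14: [113, 103, 100, 105, 115, 128, 133, 126]  (not all equal)
t=15: [76, 70, 69, 71, 77, 83, 85, 82]  (not all equal)
t=16: [52, 48, 47, 49, 53, 56, 57, 56]  (not all equal)
t=17: [22, 18, 17, 19, 23, 27, 28, 27]  (not all equal)
t=18: [126, 121, 120, 122, 127, 131, 133, 131]  (not all equal)
t=19: [83, 81, 80, 81, 84, 86, 87, 86]  (not all equal)
t=20: [57, 56, 55, 56, 57, 59, 59, 58]  (not all equal)
t=21: [29, 28, 27, 28, 30, 31, 31, 31]  (not all equal)
t=22: [136, 134, 133, 134, 136, 138, 139, 138]  (not all equal)
t=23: [89, 88, 88, 88, 89, 90, 91, 90]  (not all equal)
t=24: [61, 60, 60, 60, 61, 61, 62, 61]  (not all equal)
t=25: [34, 34, 34, 34, 34, 35, 35, 35]  (not all equal)
t=26: [143, 143, 143, 143, 143, 143, 144, 143]  (not all equal)
t=27: [94, 94, 94, 94, 94, 94, 94, 94]  (all equal)

Answer: 27
Key observation: Synchronization is absorbing here: once all patches are equal they stay equal, and step 27 is the first all-equal step.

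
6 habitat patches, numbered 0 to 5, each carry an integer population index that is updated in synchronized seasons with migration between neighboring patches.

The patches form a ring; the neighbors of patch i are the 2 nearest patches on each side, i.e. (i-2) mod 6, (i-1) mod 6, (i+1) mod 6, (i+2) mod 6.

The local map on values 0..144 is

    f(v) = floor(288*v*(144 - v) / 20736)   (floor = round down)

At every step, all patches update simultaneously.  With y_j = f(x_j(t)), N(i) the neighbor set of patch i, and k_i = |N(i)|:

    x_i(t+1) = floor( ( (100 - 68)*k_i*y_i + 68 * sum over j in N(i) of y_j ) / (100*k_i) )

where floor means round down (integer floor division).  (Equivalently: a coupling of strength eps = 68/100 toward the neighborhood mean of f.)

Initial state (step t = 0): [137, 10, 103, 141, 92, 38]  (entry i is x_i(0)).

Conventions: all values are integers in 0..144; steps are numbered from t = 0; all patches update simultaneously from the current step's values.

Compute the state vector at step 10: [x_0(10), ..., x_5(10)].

Answer: [71, 71, 71, 71, 71, 71]

Derivation:
t=0: [137, 10, 103, 141, 92, 38]
t=1: [37, 28, 35, 35, 43, 34]
t=2: [52, 49, 52, 52, 54, 52]
t=3: [65, 65, 65, 65, 66, 65]
t=4: [71, 71, 71, 71, 71, 71]
t=5: [71, 71, 71, 71, 71, 71]
t=6: [71, 71, 71, 71, 71, 71]
t=7: [71, 71, 71, 71, 71, 71]
t=8: [71, 71, 71, 71, 71, 71]
t=9: [71, 71, 71, 71, 71, 71]
t=10: [71, 71, 71, 71, 71, 71]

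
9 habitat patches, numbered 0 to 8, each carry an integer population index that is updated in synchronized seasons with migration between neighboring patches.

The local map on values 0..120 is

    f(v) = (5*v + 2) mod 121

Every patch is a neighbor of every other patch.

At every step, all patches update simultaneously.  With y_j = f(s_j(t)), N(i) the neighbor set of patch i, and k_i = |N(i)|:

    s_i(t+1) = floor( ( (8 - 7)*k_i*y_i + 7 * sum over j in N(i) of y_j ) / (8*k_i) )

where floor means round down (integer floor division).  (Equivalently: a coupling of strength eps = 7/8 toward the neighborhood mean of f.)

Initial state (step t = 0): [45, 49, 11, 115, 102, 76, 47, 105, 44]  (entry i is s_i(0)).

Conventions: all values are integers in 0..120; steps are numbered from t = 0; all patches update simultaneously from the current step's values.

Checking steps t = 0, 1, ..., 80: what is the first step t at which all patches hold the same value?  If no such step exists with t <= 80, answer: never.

Answer: 2
Key observation: Synchronization is absorbing here: once all patches are equal they stay equal, and step 2 is the first all-equal step.

Derivation:
t=0: [45, 49, 11, 115, 102, 76, 47, 105, 44]  (not all equal)
t=1: [63, 62, 63, 63, 62, 62, 63, 62, 63]  (not all equal)
t=2: [72, 72, 72, 72, 72, 72, 72, 72, 72]  (all equal)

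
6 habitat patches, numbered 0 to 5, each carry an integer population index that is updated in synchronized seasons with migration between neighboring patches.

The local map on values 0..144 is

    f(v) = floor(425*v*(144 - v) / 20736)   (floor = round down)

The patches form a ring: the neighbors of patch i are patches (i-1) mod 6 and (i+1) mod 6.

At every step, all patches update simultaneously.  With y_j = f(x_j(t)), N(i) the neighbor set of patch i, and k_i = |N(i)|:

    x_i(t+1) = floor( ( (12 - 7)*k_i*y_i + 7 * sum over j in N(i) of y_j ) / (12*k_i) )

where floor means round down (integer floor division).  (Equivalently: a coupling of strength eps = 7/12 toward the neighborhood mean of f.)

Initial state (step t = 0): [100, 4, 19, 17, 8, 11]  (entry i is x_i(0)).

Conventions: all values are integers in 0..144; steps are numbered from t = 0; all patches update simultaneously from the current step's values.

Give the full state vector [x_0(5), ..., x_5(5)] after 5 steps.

Simulating step by step:
t=0: [100, 4, 19, 17, 8, 11]
t=1: [49, 44, 36, 38, 30, 44]
t=2: [92, 88, 83, 77, 79, 85]
t=3: [100, 100, 103, 104, 104, 101]
t=4: [89, 88, 86, 85, 86, 88]
t=5: [100, 101, 101, 102, 101, 101]

Answer: [100, 101, 101, 102, 101, 101]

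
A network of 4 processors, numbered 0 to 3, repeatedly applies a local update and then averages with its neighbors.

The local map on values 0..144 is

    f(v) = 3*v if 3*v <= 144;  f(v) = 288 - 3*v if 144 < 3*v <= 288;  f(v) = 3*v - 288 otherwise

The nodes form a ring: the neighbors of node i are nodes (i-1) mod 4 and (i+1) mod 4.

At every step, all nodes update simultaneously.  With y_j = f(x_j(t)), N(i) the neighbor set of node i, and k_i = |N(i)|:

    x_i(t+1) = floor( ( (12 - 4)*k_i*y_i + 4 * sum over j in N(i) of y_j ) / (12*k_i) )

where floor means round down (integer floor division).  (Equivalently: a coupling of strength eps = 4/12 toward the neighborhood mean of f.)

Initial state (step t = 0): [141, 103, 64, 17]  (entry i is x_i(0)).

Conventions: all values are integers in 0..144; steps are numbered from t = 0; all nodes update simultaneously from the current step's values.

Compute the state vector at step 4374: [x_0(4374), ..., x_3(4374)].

Simulating step by step:
t=0: [141, 103, 64, 17]
t=1: [102, 52, 76, 72]
t=2: [46, 101, 74, 61]
t=3: [112, 44, 64, 104]
t=4: [58, 112, 90, 40]
t=5: [104, 54, 40, 102]
t=6: [40, 108, 104, 36]
t=7: [104, 48, 40, 96]
t=8: [40, 120, 104, 24]
t=9: [104, 72, 40, 72]
t=10: [40, 72, 104, 72]
t=11: [104, 72, 40, 72]

Answer: [40, 72, 104, 72]
Key observation: The state at step 9, [104, 72, 40, 72], reappears at step 11: the system is in a cycle of period 2 from step 9 on.  Therefore the state at step 4374 equals the state at step 9 + ((4374 - 9) mod 2) = 10, which is [40, 72, 104, 72].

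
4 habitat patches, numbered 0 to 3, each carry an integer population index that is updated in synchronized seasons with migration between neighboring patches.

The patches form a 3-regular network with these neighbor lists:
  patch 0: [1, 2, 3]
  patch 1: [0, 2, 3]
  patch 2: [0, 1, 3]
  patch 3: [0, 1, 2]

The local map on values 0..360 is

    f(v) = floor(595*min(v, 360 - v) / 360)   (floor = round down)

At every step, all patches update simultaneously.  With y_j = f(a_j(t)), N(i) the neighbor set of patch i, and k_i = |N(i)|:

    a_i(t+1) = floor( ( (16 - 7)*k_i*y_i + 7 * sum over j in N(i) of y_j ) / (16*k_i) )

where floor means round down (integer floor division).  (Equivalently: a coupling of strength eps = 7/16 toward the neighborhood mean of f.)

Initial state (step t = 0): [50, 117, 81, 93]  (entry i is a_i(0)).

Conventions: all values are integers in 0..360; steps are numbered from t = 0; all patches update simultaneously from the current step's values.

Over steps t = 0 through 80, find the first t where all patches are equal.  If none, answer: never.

Answer: 11
Key observation: Synchronization is absorbing here: once all patches are equal they stay equal, and step 11 is the first all-equal step.

Derivation:
t=0: [50, 117, 81, 93]  (not all equal)
t=1: [115, 162, 137, 145]  (not all equal)
t=2: [213, 245, 228, 234]  (not all equal)
t=3: [225, 204, 215, 211]  (not all equal)
t=4: [233, 247, 240, 243]  (not all equal)
t=5: [201, 192, 197, 195]  (not all equal)
t=6: [266, 272, 269, 270]  (not all equal)
t=7: [151, 147, 149, 148]  (not all equal)
t=8: [246, 243, 245, 244]  (not all equal)
t=9: [189, 191, 190, 190]  (not all equal)
t=10: [280, 279, 280, 280]  (not all equal)
t=11: [132, 132, 132, 132]  (all equal)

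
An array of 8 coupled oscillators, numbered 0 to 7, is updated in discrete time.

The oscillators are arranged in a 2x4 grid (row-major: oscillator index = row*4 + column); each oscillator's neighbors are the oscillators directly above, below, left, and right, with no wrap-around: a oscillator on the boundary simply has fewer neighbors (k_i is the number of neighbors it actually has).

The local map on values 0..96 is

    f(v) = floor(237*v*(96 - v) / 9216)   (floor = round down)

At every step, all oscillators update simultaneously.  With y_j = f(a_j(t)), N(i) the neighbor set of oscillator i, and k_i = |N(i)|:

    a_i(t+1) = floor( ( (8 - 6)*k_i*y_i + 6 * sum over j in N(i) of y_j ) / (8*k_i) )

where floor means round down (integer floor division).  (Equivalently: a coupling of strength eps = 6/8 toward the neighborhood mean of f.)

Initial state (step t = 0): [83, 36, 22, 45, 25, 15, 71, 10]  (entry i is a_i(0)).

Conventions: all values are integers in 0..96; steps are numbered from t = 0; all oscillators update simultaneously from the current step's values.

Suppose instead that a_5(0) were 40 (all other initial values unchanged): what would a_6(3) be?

Answer: a_6(3) = 56
Key observation: This trace re-runs the system from the modified initial state.

Derivation:
t=0: [83, 36, 22, 45, 25, 40, 71, 10]
t=1: [44, 45, 50, 38, 42, 50, 41, 44]
t=2: [58, 58, 57, 57, 58, 58, 58, 56]
t=3: [56, 56, 56, 57, 56, 56, 56, 56]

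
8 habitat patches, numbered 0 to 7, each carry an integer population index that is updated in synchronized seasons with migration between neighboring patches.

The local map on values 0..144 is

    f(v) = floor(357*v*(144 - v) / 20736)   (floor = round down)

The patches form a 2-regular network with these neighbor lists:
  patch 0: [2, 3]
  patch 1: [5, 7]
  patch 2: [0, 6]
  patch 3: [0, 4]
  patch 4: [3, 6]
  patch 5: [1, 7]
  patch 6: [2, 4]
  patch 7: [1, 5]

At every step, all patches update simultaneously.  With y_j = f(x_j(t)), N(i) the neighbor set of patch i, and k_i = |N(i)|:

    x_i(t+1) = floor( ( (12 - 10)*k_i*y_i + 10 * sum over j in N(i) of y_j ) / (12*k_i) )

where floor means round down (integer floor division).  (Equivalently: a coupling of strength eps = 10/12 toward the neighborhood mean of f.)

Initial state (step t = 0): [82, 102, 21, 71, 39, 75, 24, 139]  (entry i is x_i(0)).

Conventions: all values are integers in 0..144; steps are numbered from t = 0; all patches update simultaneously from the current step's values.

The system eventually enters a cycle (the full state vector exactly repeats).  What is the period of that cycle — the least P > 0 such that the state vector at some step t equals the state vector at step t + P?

Answer: 2
Key observation: The state at step 4, [86, 85, 86, 86, 86, 85, 86, 85], reappears at step 6 — and no state repeats earlier — so the cycle the system enters has period 2.

Derivation:
t=0: [82, 102, 21, 71, 39, 75, 24, 139]
t=1: [69, 53, 64, 80, 69, 49, 55, 69]
t=2: [88, 84, 86, 88, 86, 85, 87, 82]
t=3: [84, 86, 84, 84, 84, 86, 85, 86]
t=4: [86, 85, 86, 86, 86, 85, 86, 85]
t=5: [85, 86, 85, 85, 85, 86, 85, 86]
t=6: [86, 85, 86, 86, 86, 85, 86, 85]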